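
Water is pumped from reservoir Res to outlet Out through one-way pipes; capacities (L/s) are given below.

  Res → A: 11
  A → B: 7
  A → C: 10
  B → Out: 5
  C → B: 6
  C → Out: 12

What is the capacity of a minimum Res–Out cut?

Augment Res→A→B→Out: bottleneck 5, flow now 5.
Augment Res→A→C→Out: bottleneck 6, flow now 11.
No augmenting path remains; maximum flow = 11.
By max-flow min-cut, the minimum cut capacity equals the max flow.
In the residual graph, reachable from Res: {Res}.
Min-cut edges: Res→A (11); capacity 11 = 11.

11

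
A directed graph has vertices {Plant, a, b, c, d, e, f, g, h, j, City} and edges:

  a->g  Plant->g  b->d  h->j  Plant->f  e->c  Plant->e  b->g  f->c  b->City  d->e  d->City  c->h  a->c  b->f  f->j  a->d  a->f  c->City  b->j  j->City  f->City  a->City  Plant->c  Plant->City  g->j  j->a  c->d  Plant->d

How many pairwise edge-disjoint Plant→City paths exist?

6

Assign every edge capacity 1; by Menger, the answer equals the max flow.
Path Plant→City (+1); total 1.
Path Plant→c→City (+1); total 2.
Path Plant→d→City (+1); total 3.
Path Plant→f→City (+1); total 4.
Path Plant→g→j→City (+1); total 5.
Path Plant→e→c→h→j→a→City (+1); total 6.
No residual Plant→City path; max flow = 6.
Certifying cut of size 6: {Plant→City, Plant→c, Plant→d, Plant→e, Plant→f, Plant→g}.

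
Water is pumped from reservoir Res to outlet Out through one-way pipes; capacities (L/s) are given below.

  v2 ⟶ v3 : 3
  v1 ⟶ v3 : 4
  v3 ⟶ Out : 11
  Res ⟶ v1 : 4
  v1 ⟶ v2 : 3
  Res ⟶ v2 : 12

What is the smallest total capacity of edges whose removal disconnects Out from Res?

7

Augment Res→v1→v3→Out: bottleneck 4, flow now 4.
Augment Res→v2→v3→Out: bottleneck 3, flow now 7.
No augmenting path remains; maximum flow = 7.
By max-flow min-cut, the minimum cut capacity equals the max flow.
In the residual graph, reachable from Res: {Res, v2}.
Min-cut edges: Res→v1 (4), v2→v3 (3); capacity 4 + 3 = 7.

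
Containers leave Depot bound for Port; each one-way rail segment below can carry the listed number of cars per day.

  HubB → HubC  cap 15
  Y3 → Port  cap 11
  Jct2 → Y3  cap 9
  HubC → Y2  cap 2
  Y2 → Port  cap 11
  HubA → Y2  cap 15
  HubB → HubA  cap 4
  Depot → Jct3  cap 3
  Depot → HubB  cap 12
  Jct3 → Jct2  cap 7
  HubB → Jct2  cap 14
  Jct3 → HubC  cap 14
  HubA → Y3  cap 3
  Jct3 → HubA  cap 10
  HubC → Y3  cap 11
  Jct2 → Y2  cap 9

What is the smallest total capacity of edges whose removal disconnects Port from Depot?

15

Augment Depot→HubB→HubA→Y2→Port: bottleneck 4, flow now 4.
Augment Depot→HubB→HubC→Y2→Port: bottleneck 2, flow now 6.
Augment Depot→HubB→HubC→Y3→Port: bottleneck 6, flow now 12.
Augment Depot→Jct3→HubA→Y2→Port: bottleneck 3, flow now 15.
No augmenting path remains; maximum flow = 15.
By max-flow min-cut, the minimum cut capacity equals the max flow.
In the residual graph, reachable from Depot: {Depot}.
Min-cut edges: Depot→HubB (12), Depot→Jct3 (3); capacity 12 + 3 = 15.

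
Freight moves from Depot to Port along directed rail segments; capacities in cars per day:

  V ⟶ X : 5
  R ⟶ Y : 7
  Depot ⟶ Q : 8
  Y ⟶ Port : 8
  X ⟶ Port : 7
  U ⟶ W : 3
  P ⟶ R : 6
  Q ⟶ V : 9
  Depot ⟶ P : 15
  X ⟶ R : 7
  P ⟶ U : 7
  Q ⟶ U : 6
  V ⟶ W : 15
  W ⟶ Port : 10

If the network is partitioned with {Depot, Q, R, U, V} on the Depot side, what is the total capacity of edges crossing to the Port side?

45

Edges leaving {Depot, Q, R, U, V}: Depot→P (15), R→Y (7), U→W (3), V→W (15), V→X (5).
Cut capacity = 15 + 7 + 3 + 15 + 5 = 45.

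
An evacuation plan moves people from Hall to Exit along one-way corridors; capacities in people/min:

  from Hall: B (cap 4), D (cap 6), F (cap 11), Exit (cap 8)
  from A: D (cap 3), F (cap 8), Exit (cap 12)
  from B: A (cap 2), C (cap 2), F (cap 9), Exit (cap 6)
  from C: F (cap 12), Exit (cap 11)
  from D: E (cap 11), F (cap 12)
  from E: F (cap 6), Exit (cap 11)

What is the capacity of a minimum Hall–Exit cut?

18

Augment Hall→Exit: bottleneck 8, flow now 8.
Augment Hall→B→Exit: bottleneck 4, flow now 12.
Augment Hall→D→E→Exit: bottleneck 6, flow now 18.
No augmenting path remains; maximum flow = 18.
By max-flow min-cut, the minimum cut capacity equals the max flow.
In the residual graph, reachable from Hall: {Hall, F}.
Min-cut edges: Hall→B (4), Hall→D (6), Hall→Exit (8); capacity 4 + 6 + 8 = 18.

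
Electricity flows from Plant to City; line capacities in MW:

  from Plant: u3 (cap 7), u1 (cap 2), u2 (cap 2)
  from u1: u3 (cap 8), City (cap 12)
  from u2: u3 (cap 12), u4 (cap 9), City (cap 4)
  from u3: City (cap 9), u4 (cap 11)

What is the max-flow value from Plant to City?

Augment Plant→u1→City: bottleneck 2, flow now 2.
Augment Plant→u2→City: bottleneck 2, flow now 4.
Augment Plant→u3→City: bottleneck 7, flow now 11.
No augmenting path remains; maximum flow = 11.
In the residual graph, reachable from Plant: {Plant}.
Min-cut edges: Plant→u1 (2), Plant→u2 (2), Plant→u3 (7); capacity 2 + 2 + 7 = 11.
This cut is saturated, so no flow can exceed 11.

11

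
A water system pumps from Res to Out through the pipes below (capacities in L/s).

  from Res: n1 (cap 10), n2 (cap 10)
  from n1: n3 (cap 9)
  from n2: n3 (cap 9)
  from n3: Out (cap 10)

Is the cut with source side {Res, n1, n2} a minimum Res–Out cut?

Given cut capacity: 9 + 9 = 18.
Augment Res→n1→n3→Out: bottleneck 9, flow now 9.
Augment Res→n2→n3→Out: bottleneck 1, flow now 10.
No augmenting path remains; maximum flow = 10.
In the residual graph, reachable from Res: {Res, n1, n2, n3}.
Min-cut edges: n3→Out (10); capacity 10 = 10.
Cut capacity 18 exceeds the max flow 10, so it is not minimum.

No — its capacity is 18, but the minimum cut has capacity 10.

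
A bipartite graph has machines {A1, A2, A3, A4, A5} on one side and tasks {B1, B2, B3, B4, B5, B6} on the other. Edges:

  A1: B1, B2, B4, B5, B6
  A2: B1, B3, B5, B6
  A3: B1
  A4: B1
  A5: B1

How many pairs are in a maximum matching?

Unit-capacity flow: source→left, listed edges, right→sink; max matching = max flow.
Augmenting path A1→B1 (+1); matched 1.
Augmenting path A2→B3 (+1); matched 2.
Augmenting path A3→B1→A1→B2 (+1); matched 3.
No augmenting path remains; maximum matching = 3.
König certificate: {A1, A2, B1} is a vertex cover of size 3 (every listed pair touches it), so no matching can be larger.

3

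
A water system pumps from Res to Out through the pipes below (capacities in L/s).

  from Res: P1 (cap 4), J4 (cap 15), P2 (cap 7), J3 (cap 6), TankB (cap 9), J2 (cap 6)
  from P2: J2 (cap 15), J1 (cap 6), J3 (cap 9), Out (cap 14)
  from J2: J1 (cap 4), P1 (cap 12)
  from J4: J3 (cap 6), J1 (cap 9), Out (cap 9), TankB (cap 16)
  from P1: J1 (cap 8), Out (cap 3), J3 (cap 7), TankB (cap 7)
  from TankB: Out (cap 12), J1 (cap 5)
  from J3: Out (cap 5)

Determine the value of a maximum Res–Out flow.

Augment Res→P2→Out: bottleneck 7, flow now 7.
Augment Res→J4→Out: bottleneck 9, flow now 16.
Augment Res→P1→Out: bottleneck 3, flow now 19.
Augment Res→TankB→Out: bottleneck 9, flow now 28.
Augment Res→J3→Out: bottleneck 5, flow now 33.
Augment Res→J4→TankB→Out: bottleneck 3, flow now 36.
No augmenting path remains; maximum flow = 36.
In the residual graph, reachable from Res: {Res, J2, J4, P1, TankB, J1, J3}.
Min-cut edges: Res→P2 (7), J4→Out (9), P1→Out (3), TankB→Out (12), J3→Out (5); capacity 7 + 9 + 3 + 12 + 5 = 36.
This cut is saturated, so no flow can exceed 36.

36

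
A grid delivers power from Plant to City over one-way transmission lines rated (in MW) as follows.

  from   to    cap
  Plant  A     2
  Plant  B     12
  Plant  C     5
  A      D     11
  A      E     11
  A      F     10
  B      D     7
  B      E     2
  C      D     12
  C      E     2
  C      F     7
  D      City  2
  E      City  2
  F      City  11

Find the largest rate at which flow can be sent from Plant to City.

11

Augment Plant→A→D→City: bottleneck 2, flow now 2.
Augment Plant→B→E→City: bottleneck 2, flow now 4.
Augment Plant→C→F→City: bottleneck 5, flow now 9.
Augment Plant→B→D→A→F→City: bottleneck 2, flow now 11. (uses reverse residual edge)
No augmenting path remains; maximum flow = 11.
In the residual graph, reachable from Plant: {Plant, B, D}.
Min-cut edges: Plant→A (2), Plant→C (5), B→E (2), D→City (2); capacity 2 + 5 + 2 + 2 = 11.
This cut is saturated, so no flow can exceed 11.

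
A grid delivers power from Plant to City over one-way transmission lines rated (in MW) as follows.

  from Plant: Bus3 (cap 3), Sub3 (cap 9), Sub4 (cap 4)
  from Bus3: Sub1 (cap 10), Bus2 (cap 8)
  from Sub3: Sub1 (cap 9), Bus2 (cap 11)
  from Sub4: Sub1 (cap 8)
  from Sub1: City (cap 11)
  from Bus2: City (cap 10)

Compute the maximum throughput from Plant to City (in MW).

Augment Plant→Bus3→Sub1→City: bottleneck 3, flow now 3.
Augment Plant→Sub3→Sub1→City: bottleneck 8, flow now 11.
Augment Plant→Sub3→Bus2→City: bottleneck 1, flow now 12.
Augment Plant→Sub4→Sub1→Bus3→Bus2→City: bottleneck 3, flow now 15. (uses reverse residual edge)
Augment Plant→Sub4→Sub1→Sub3→Bus2→City: bottleneck 1, flow now 16. (uses reverse residual edge)
No augmenting path remains; maximum flow = 16.
In the residual graph, reachable from Plant: {Plant}.
Min-cut edges: Plant→Bus3 (3), Plant→Sub3 (9), Plant→Sub4 (4); capacity 3 + 9 + 4 = 16.
This cut is saturated, so no flow can exceed 16.

16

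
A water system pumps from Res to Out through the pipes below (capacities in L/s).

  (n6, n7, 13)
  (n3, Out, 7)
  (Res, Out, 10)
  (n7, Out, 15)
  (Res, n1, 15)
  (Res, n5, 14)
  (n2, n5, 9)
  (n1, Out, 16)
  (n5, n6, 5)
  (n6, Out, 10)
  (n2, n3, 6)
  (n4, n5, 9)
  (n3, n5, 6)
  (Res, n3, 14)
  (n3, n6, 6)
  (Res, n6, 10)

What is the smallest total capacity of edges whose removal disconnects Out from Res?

Augment Res→Out: bottleneck 10, flow now 10.
Augment Res→n1→Out: bottleneck 15, flow now 25.
Augment Res→n3→Out: bottleneck 7, flow now 32.
Augment Res→n6→Out: bottleneck 10, flow now 42.
Augment Res→n3→n6→n7→Out: bottleneck 6, flow now 48.
Augment Res→n5→n6→n7→Out: bottleneck 5, flow now 53.
No augmenting path remains; maximum flow = 53.
By max-flow min-cut, the minimum cut capacity equals the max flow.
In the residual graph, reachable from Res: {Res, n3, n5}.
Min-cut edges: Res→n1 (15), Res→n6 (10), Res→Out (10), n3→n6 (6), n3→Out (7), n5→n6 (5); capacity 15 + 10 + 10 + 6 + 7 + 5 = 53.

53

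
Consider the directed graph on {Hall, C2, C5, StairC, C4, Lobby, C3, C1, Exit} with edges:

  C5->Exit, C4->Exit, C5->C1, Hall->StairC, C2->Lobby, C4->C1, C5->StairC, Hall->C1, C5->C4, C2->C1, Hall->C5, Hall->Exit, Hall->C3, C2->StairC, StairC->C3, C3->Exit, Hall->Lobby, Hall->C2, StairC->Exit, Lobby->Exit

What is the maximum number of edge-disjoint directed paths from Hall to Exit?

5

Assign every edge capacity 1; by Menger, the answer equals the max flow.
Path Hall→Exit (+1); total 1.
Path Hall→C5→Exit (+1); total 2.
Path Hall→StairC→Exit (+1); total 3.
Path Hall→Lobby→Exit (+1); total 4.
Path Hall→C3→Exit (+1); total 5.
No residual Hall→Exit path; max flow = 5.
Certifying cut of size 5: {C3→Exit, Hall→C5, Hall→Exit, Lobby→Exit, StairC→Exit}.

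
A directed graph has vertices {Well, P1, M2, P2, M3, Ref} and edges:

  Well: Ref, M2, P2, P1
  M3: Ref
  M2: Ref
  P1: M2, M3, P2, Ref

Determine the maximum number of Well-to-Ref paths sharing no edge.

3

Assign every edge capacity 1; by Menger, the answer equals the max flow.
Path Well→Ref (+1); total 1.
Path Well→P1→Ref (+1); total 2.
Path Well→M2→Ref (+1); total 3.
No residual Well→Ref path; max flow = 3.
Certifying cut of size 3: {Well→M2, Well→P1, Well→Ref}.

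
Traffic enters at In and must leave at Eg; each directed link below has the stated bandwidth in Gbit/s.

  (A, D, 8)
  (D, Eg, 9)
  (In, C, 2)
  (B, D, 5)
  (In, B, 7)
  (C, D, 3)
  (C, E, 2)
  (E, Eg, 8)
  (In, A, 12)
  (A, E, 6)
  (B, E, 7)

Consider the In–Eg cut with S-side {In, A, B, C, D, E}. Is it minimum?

Given cut capacity: 9 + 8 = 17.
Augment In→A→D→Eg: bottleneck 8, flow now 8.
Augment In→A→E→Eg: bottleneck 4, flow now 12.
Augment In→B→D→Eg: bottleneck 1, flow now 13.
Augment In→B→E→Eg: bottleneck 4, flow now 17.
No augmenting path remains; maximum flow = 17.
Cut capacity 17 equals the max flow, so it is a minimum cut.

Yes — it is a minimum cut (capacity 17).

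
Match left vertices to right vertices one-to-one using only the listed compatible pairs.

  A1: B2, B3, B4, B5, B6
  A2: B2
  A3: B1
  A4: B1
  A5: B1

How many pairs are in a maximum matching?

Unit-capacity flow: source→left, listed edges, right→sink; max matching = max flow.
Augmenting path A1→B2 (+1); matched 1.
Augmenting path A3→B1 (+1); matched 2.
Augmenting path A2→B2→A1→B3 (+1); matched 3.
No augmenting path remains; maximum matching = 3.
König certificate: {A1, A2, B1} is a vertex cover of size 3 (every listed pair touches it), so no matching can be larger.

3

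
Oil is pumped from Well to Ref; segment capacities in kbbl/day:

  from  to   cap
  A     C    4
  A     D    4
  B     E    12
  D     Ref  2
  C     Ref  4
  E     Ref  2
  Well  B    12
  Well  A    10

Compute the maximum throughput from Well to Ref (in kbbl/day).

8

Augment Well→A→C→Ref: bottleneck 4, flow now 4.
Augment Well→A→D→Ref: bottleneck 2, flow now 6.
Augment Well→B→E→Ref: bottleneck 2, flow now 8.
No augmenting path remains; maximum flow = 8.
In the residual graph, reachable from Well: {Well, A, B, D, E}.
Min-cut edges: A→C (4), D→Ref (2), E→Ref (2); capacity 4 + 2 + 2 = 8.
This cut is saturated, so no flow can exceed 8.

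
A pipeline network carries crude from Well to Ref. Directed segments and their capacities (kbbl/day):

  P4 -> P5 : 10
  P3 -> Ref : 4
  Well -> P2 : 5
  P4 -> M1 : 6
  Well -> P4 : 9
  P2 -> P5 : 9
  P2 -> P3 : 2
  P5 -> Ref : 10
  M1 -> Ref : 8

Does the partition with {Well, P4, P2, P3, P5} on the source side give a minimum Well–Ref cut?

No — its capacity is 20, but the minimum cut has capacity 14.

Given cut capacity: 6 + 4 + 10 = 20.
Augment Well→P4→M1→Ref: bottleneck 6, flow now 6.
Augment Well→P4→P5→Ref: bottleneck 3, flow now 9.
Augment Well→P2→P3→Ref: bottleneck 2, flow now 11.
Augment Well→P2→P5→Ref: bottleneck 3, flow now 14.
No augmenting path remains; maximum flow = 14.
In the residual graph, reachable from Well: {Well}.
Min-cut edges: Well→P4 (9), Well→P2 (5); capacity 9 + 5 = 14.
Cut capacity 20 exceeds the max flow 14, so it is not minimum.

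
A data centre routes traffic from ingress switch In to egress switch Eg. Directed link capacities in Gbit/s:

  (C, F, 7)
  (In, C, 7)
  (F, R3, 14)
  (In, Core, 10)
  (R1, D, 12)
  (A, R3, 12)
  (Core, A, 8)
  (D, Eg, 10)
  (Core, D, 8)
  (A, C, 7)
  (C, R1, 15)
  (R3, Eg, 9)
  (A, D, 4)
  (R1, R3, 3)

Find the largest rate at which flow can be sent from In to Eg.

Augment In→Core→D→Eg: bottleneck 8, flow now 8.
Augment In→Core→A→R3→Eg: bottleneck 2, flow now 10.
Augment In→C→R1→R3→Eg: bottleneck 3, flow now 13.
Augment In→C→R1→D→Eg: bottleneck 2, flow now 15.
Augment In→C→F→R3→Eg: bottleneck 2, flow now 17.
No augmenting path remains; maximum flow = 17.
In the residual graph, reachable from In: {In}.
Min-cut edges: In→Core (10), In→C (7); capacity 10 + 7 = 17.
This cut is saturated, so no flow can exceed 17.

17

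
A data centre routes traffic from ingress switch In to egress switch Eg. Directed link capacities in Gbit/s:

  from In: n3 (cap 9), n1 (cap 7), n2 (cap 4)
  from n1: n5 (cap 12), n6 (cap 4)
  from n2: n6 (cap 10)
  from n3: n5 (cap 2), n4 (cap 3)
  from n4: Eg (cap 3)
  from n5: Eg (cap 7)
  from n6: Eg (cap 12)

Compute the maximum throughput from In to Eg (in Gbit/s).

Augment In→n1→n5→Eg: bottleneck 7, flow now 7.
Augment In→n2→n6→Eg: bottleneck 4, flow now 11.
Augment In→n3→n4→Eg: bottleneck 3, flow now 14.
Augment In→n3→n5→n1→n6→Eg: bottleneck 2, flow now 16. (uses reverse residual edge)
No augmenting path remains; maximum flow = 16.
In the residual graph, reachable from In: {In, n3}.
Min-cut edges: In→n1 (7), In→n2 (4), n3→n4 (3), n3→n5 (2); capacity 7 + 4 + 3 + 2 = 16.
This cut is saturated, so no flow can exceed 16.

16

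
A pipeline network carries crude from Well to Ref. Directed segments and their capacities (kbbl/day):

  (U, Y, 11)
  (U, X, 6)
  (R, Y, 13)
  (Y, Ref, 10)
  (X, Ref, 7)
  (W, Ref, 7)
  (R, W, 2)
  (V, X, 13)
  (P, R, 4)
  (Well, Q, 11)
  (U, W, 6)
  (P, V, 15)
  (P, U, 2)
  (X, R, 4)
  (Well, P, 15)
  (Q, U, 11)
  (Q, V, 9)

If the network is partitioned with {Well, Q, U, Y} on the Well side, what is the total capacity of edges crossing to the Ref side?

46

Edges leaving {Well, Q, U, Y}: Well→P (15), Q→V (9), U→W (6), U→X (6), Y→Ref (10).
Cut capacity = 15 + 9 + 6 + 6 + 10 = 46.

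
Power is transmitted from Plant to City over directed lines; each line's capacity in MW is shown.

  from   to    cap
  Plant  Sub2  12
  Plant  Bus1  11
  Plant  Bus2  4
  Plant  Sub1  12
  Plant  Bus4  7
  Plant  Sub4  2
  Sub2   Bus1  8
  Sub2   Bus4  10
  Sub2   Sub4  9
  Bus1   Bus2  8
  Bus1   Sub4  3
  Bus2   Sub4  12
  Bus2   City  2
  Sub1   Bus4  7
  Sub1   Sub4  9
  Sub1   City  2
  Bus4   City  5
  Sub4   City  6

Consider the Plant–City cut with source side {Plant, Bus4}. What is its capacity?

Edges leaving {Plant, Bus4}: Plant→Sub2 (12), Plant→Bus1 (11), Plant→Bus2 (4), Plant→Sub1 (12), Plant→Sub4 (2), Bus4→City (5).
Cut capacity = 12 + 11 + 4 + 12 + 2 + 5 = 46.

46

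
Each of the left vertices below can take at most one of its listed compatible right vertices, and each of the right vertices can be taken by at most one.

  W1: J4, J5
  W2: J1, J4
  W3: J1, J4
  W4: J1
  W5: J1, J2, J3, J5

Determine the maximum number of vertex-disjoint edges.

Unit-capacity flow: source→left, listed edges, right→sink; max matching = max flow.
Augmenting path W1→J4 (+1); matched 1.
Augmenting path W2→J1 (+1); matched 2.
Augmenting path W5→J2 (+1); matched 3.
Augmenting path W3→J4→W1→J5 (+1); matched 4.
No augmenting path remains; maximum matching = 4.
König certificate: {W1, W5, J1, J4} is a vertex cover of size 4 (every listed pair touches it), so no matching can be larger.

4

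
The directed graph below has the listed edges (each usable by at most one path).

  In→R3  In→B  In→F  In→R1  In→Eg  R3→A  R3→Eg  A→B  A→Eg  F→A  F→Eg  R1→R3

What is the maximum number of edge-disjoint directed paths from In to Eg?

4

Assign every edge capacity 1; by Menger, the answer equals the max flow.
Path In→Eg (+1); total 1.
Path In→R3→Eg (+1); total 2.
Path In→F→Eg (+1); total 3.
Path In→R1→R3→A→Eg (+1); total 4.
No residual In→Eg path; max flow = 4.
Certifying cut of size 4: {In→Eg, In→F, In→R1, In→R3}.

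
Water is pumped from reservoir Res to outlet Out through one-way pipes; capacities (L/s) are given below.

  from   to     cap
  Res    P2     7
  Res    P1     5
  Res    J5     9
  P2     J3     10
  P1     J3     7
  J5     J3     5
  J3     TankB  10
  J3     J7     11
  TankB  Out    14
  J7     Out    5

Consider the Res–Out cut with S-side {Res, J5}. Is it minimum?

Given cut capacity: 7 + 5 + 5 = 17.
Augment Res→P2→J3→TankB→Out: bottleneck 7, flow now 7.
Augment Res→P1→J3→TankB→Out: bottleneck 3, flow now 10.
Augment Res→P1→J3→J7→Out: bottleneck 2, flow now 12.
Augment Res→J5→J3→J7→Out: bottleneck 3, flow now 15.
No augmenting path remains; maximum flow = 15.
In the residual graph, reachable from Res: {Res, P2, P1, J5, J3, J7}.
Min-cut edges: J3→TankB (10), J7→Out (5); capacity 10 + 5 = 15.
Cut capacity 17 exceeds the max flow 15, so it is not minimum.

No — its capacity is 17, but the minimum cut has capacity 15.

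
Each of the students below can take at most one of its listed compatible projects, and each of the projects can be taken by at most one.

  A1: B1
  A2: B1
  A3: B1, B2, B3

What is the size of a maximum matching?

Unit-capacity flow: source→left, listed edges, right→sink; max matching = max flow.
Augmenting path A1→B1 (+1); matched 1.
Augmenting path A3→B2 (+1); matched 2.
No augmenting path remains; maximum matching = 2.
König certificate: {A3, B1} is a vertex cover of size 2 (every listed pair touches it), so no matching can be larger.

2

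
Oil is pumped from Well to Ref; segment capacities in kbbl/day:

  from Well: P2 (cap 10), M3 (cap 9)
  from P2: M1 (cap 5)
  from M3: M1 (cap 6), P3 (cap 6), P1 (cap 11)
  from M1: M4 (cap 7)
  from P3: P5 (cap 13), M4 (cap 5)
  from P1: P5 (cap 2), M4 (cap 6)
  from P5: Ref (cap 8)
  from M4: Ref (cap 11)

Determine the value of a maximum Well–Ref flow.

Augment Well→P2→M1→M4→Ref: bottleneck 5, flow now 5.
Augment Well→M3→M1→M4→Ref: bottleneck 2, flow now 7.
Augment Well→M3→P3→P5→Ref: bottleneck 6, flow now 13.
Augment Well→M3→P1→P5→Ref: bottleneck 1, flow now 14.
No augmenting path remains; maximum flow = 14.
In the residual graph, reachable from Well: {Well, P2}.
Min-cut edges: Well→M3 (9), P2→M1 (5); capacity 9 + 5 = 14.
This cut is saturated, so no flow can exceed 14.

14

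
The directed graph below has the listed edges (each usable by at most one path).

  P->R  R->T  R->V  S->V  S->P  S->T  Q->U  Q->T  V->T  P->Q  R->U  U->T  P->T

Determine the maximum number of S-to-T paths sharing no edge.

3

Assign every edge capacity 1; by Menger, the answer equals the max flow.
Path S→T (+1); total 1.
Path S→P→T (+1); total 2.
Path S→V→T (+1); total 3.
No residual S→T path; max flow = 3.
Certifying cut of size 3: {S→P, S→T, S→V}.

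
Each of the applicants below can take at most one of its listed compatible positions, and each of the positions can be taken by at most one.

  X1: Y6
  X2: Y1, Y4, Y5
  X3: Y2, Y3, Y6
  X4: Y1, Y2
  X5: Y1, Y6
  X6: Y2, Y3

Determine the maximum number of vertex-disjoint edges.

5

Unit-capacity flow: source→left, listed edges, right→sink; max matching = max flow.
Augmenting path X1→Y6 (+1); matched 1.
Augmenting path X2→Y1 (+1); matched 2.
Augmenting path X3→Y2 (+1); matched 3.
Augmenting path X6→Y3 (+1); matched 4.
Augmenting path X4→Y1→X2→Y4 (+1); matched 5.
No augmenting path remains; maximum matching = 5.
König certificate: {X2, Y1, Y2, Y3, Y6} is a vertex cover of size 5 (every listed pair touches it), so no matching can be larger.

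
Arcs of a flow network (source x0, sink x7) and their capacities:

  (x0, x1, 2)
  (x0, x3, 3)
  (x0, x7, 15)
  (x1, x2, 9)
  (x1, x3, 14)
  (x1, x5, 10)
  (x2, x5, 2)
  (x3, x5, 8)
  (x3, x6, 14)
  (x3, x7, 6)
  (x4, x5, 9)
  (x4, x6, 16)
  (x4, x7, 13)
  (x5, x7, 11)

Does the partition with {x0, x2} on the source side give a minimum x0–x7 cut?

Given cut capacity: 2 + 3 + 15 + 2 = 22.
Augment x0→x7: bottleneck 15, flow now 15.
Augment x0→x3→x7: bottleneck 3, flow now 18.
Augment x0→x1→x3→x7: bottleneck 2, flow now 20.
No augmenting path remains; maximum flow = 20.
In the residual graph, reachable from x0: {x0}.
Min-cut edges: x0→x1 (2), x0→x3 (3), x0→x7 (15); capacity 2 + 3 + 15 = 20.
Cut capacity 22 exceeds the max flow 20, so it is not minimum.

No — its capacity is 22, but the minimum cut has capacity 20.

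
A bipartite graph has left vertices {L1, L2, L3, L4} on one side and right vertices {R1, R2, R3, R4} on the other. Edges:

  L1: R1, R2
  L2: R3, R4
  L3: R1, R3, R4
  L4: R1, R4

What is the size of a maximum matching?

Unit-capacity flow: source→left, listed edges, right→sink; max matching = max flow.
Augmenting path L1→R1 (+1); matched 1.
Augmenting path L2→R3 (+1); matched 2.
Augmenting path L3→R4 (+1); matched 3.
Augmenting path L4→R1→L1→R2 (+1); matched 4.
No augmenting path remains; maximum matching = 4.
König certificate: {L1, L2, L3, L4} is a vertex cover of size 4 (every listed pair touches it), so no matching can be larger.

4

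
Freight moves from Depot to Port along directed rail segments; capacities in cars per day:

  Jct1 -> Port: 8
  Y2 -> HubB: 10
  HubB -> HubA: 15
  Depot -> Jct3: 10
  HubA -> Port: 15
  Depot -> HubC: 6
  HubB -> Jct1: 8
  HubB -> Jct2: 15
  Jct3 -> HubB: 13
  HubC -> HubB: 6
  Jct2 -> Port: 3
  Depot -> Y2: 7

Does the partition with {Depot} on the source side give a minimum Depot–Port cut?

Given cut capacity: 10 + 6 + 7 = 23.
Augment Depot→Jct3→HubB→Jct2→Port: bottleneck 3, flow now 3.
Augment Depot→Jct3→HubB→HubA→Port: bottleneck 7, flow now 10.
Augment Depot→HubC→HubB→HubA→Port: bottleneck 6, flow now 16.
Augment Depot→Y2→HubB→HubA→Port: bottleneck 2, flow now 18.
Augment Depot→Y2→HubB→Jct1→Port: bottleneck 5, flow now 23.
No augmenting path remains; maximum flow = 23.
Cut capacity 23 equals the max flow, so it is a minimum cut.

Yes — it is a minimum cut (capacity 23).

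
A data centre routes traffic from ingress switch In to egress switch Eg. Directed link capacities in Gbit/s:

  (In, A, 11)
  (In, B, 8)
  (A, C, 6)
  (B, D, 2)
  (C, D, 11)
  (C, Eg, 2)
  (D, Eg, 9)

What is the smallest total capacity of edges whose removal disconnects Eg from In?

8

Augment In→A→C→Eg: bottleneck 2, flow now 2.
Augment In→B→D→Eg: bottleneck 2, flow now 4.
Augment In→A→C→D→Eg: bottleneck 4, flow now 8.
No augmenting path remains; maximum flow = 8.
By max-flow min-cut, the minimum cut capacity equals the max flow.
In the residual graph, reachable from In: {In, A, B}.
Min-cut edges: A→C (6), B→D (2); capacity 6 + 2 = 8.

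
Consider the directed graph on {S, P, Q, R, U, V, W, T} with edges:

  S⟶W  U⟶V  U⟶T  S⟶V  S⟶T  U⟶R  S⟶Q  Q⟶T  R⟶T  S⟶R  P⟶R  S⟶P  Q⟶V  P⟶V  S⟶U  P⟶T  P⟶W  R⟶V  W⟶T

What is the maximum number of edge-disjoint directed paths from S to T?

6

Assign every edge capacity 1; by Menger, the answer equals the max flow.
Path S→T (+1); total 1.
Path S→P→T (+1); total 2.
Path S→Q→T (+1); total 3.
Path S→R→T (+1); total 4.
Path S→U→T (+1); total 5.
Path S→W→T (+1); total 6.
No residual S→T path; max flow = 6.
Certifying cut of size 6: {S→P, S→Q, S→R, S→T, S→U, S→W}.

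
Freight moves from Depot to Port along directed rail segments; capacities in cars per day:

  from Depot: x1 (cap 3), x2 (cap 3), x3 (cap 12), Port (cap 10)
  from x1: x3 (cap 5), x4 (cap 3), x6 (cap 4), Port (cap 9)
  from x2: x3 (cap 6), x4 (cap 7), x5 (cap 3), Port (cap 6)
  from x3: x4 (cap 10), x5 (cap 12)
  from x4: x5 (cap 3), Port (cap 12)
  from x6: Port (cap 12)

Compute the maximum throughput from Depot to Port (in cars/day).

Augment Depot→Port: bottleneck 10, flow now 10.
Augment Depot→x1→Port: bottleneck 3, flow now 13.
Augment Depot→x2→Port: bottleneck 3, flow now 16.
Augment Depot→x3→x4→Port: bottleneck 10, flow now 26.
No augmenting path remains; maximum flow = 26.
In the residual graph, reachable from Depot: {Depot, x3, x5}.
Min-cut edges: Depot→x1 (3), Depot→x2 (3), Depot→Port (10), x3→x4 (10); capacity 3 + 3 + 10 + 10 = 26.
This cut is saturated, so no flow can exceed 26.

26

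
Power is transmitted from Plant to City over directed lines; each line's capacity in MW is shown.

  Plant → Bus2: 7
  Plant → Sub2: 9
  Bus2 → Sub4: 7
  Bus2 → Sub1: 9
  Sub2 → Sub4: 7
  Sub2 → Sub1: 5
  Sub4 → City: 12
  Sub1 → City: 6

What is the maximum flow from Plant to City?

Augment Plant→Bus2→Sub4→City: bottleneck 7, flow now 7.
Augment Plant→Sub2→Sub4→City: bottleneck 5, flow now 12.
Augment Plant→Sub2→Sub1→City: bottleneck 4, flow now 16.
No augmenting path remains; maximum flow = 16.
In the residual graph, reachable from Plant: {Plant}.
Min-cut edges: Plant→Bus2 (7), Plant→Sub2 (9); capacity 7 + 9 = 16.
This cut is saturated, so no flow can exceed 16.

16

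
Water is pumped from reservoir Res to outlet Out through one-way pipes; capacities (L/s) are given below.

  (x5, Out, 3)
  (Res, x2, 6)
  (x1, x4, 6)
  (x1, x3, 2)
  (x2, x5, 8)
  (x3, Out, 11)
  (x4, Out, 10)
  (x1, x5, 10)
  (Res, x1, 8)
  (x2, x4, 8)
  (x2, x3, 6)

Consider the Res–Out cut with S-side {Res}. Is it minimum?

Given cut capacity: 8 + 6 = 14.
Augment Res→x1→x3→Out: bottleneck 2, flow now 2.
Augment Res→x1→x4→Out: bottleneck 6, flow now 8.
Augment Res→x2→x3→Out: bottleneck 6, flow now 14.
No augmenting path remains; maximum flow = 14.
Cut capacity 14 equals the max flow, so it is a minimum cut.

Yes — it is a minimum cut (capacity 14).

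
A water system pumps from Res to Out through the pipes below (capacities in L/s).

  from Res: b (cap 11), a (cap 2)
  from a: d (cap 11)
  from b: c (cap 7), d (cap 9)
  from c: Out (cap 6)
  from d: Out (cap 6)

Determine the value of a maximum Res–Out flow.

12

Augment Res→a→d→Out: bottleneck 2, flow now 2.
Augment Res→b→c→Out: bottleneck 6, flow now 8.
Augment Res→b→d→Out: bottleneck 4, flow now 12.
No augmenting path remains; maximum flow = 12.
In the residual graph, reachable from Res: {Res, a, b, c, d}.
Min-cut edges: c→Out (6), d→Out (6); capacity 6 + 6 = 12.
This cut is saturated, so no flow can exceed 12.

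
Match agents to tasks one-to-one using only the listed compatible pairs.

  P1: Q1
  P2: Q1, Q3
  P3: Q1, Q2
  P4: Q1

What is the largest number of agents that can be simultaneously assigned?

Unit-capacity flow: source→left, listed edges, right→sink; max matching = max flow.
Augmenting path P1→Q1 (+1); matched 1.
Augmenting path P2→Q3 (+1); matched 2.
Augmenting path P3→Q2 (+1); matched 3.
No augmenting path remains; maximum matching = 3.
König certificate: {P2, P3, Q1} is a vertex cover of size 3 (every listed pair touches it), so no matching can be larger.

3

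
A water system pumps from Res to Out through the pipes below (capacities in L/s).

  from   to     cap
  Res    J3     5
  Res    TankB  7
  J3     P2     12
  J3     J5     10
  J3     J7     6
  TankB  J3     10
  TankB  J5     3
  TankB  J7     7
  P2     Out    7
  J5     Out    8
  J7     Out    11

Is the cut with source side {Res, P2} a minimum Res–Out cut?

Given cut capacity: 5 + 7 + 7 = 19.
Augment Res→J3→P2→Out: bottleneck 5, flow now 5.
Augment Res→TankB→J5→Out: bottleneck 3, flow now 8.
Augment Res→TankB→J7→Out: bottleneck 4, flow now 12.
No augmenting path remains; maximum flow = 12.
In the residual graph, reachable from Res: {Res}.
Min-cut edges: Res→J3 (5), Res→TankB (7); capacity 5 + 7 = 12.
Cut capacity 19 exceeds the max flow 12, so it is not minimum.

No — its capacity is 19, but the minimum cut has capacity 12.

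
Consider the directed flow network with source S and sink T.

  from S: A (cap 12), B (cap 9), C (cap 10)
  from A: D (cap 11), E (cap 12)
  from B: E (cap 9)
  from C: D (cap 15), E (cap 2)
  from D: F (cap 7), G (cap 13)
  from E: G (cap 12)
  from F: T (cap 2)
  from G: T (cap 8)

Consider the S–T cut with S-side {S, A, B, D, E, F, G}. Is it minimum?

No — its capacity is 20, but the minimum cut has capacity 10.

Given cut capacity: 10 + 2 + 8 = 20.
Augment S→A→D→F→T: bottleneck 2, flow now 2.
Augment S→A→D→G→T: bottleneck 8, flow now 10.
No augmenting path remains; maximum flow = 10.
In the residual graph, reachable from S: {S, A, B, C, D, E, F, G}.
Min-cut edges: F→T (2), G→T (8); capacity 2 + 8 = 10.
Cut capacity 20 exceeds the max flow 10, so it is not minimum.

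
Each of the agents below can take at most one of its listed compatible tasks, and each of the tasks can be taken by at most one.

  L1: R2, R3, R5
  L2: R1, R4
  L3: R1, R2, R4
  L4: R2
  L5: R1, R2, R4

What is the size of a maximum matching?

4

Unit-capacity flow: source→left, listed edges, right→sink; max matching = max flow.
Augmenting path L1→R2 (+1); matched 1.
Augmenting path L2→R1 (+1); matched 2.
Augmenting path L3→R4 (+1); matched 3.
Augmenting path L4→R2→L1→R3 (+1); matched 4.
No augmenting path remains; maximum matching = 4.
König certificate: {L1, R1, R2, R4} is a vertex cover of size 4 (every listed pair touches it), so no matching can be larger.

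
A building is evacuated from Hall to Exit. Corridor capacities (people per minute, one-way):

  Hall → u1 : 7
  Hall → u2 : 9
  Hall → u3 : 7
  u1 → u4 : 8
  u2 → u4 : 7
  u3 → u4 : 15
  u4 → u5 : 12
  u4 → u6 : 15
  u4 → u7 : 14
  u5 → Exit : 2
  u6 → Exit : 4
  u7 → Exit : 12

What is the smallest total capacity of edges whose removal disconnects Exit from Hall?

Augment Hall→u1→u4→u5→Exit: bottleneck 2, flow now 2.
Augment Hall→u1→u4→u6→Exit: bottleneck 4, flow now 6.
Augment Hall→u1→u4→u7→Exit: bottleneck 1, flow now 7.
Augment Hall→u2→u4→u7→Exit: bottleneck 7, flow now 14.
Augment Hall→u3→u4→u7→Exit: bottleneck 4, flow now 18.
No augmenting path remains; maximum flow = 18.
By max-flow min-cut, the minimum cut capacity equals the max flow.
In the residual graph, reachable from Hall: {Hall, u1, u2, u3, u4, u5, u6, u7}.
Min-cut edges: u5→Exit (2), u6→Exit (4), u7→Exit (12); capacity 2 + 4 + 12 = 18.

18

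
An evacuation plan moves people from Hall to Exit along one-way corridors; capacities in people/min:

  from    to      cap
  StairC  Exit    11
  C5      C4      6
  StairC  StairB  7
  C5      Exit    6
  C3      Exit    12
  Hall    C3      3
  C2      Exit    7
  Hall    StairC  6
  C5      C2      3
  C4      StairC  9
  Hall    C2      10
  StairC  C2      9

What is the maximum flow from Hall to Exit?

16

Augment Hall→StairC→Exit: bottleneck 6, flow now 6.
Augment Hall→C2→Exit: bottleneck 7, flow now 13.
Augment Hall→C3→Exit: bottleneck 3, flow now 16.
No augmenting path remains; maximum flow = 16.
In the residual graph, reachable from Hall: {Hall, C2}.
Min-cut edges: Hall→StairC (6), Hall→C3 (3), C2→Exit (7); capacity 6 + 3 + 7 = 16.
This cut is saturated, so no flow can exceed 16.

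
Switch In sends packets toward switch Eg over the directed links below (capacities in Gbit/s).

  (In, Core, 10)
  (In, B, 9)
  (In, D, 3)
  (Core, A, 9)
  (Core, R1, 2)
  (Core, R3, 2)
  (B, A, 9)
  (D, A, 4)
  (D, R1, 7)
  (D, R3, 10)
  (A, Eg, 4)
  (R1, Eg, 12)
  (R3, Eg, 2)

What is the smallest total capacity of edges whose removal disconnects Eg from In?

Augment In→Core→A→Eg: bottleneck 4, flow now 4.
Augment In→Core→R1→Eg: bottleneck 2, flow now 6.
Augment In→Core→R3→Eg: bottleneck 2, flow now 8.
Augment In→D→R1→Eg: bottleneck 3, flow now 11.
No augmenting path remains; maximum flow = 11.
By max-flow min-cut, the minimum cut capacity equals the max flow.
In the residual graph, reachable from In: {In, Core, B, A}.
Min-cut edges: In→D (3), Core→R1 (2), Core→R3 (2), A→Eg (4); capacity 3 + 2 + 2 + 4 = 11.

11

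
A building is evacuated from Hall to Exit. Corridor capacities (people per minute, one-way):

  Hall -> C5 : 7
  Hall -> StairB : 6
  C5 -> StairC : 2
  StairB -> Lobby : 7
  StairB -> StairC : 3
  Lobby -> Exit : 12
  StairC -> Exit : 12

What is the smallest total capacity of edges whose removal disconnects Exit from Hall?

Augment Hall→C5→StairC→Exit: bottleneck 2, flow now 2.
Augment Hall→StairB→Lobby→Exit: bottleneck 6, flow now 8.
No augmenting path remains; maximum flow = 8.
By max-flow min-cut, the minimum cut capacity equals the max flow.
In the residual graph, reachable from Hall: {Hall, C5}.
Min-cut edges: Hall→StairB (6), C5→StairC (2); capacity 6 + 2 = 8.

8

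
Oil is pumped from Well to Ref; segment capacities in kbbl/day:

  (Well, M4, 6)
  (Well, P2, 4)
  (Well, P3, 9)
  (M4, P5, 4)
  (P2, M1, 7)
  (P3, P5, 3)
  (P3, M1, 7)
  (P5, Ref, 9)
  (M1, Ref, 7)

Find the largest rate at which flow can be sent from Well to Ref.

Augment Well→M4→P5→Ref: bottleneck 4, flow now 4.
Augment Well→P2→M1→Ref: bottleneck 4, flow now 8.
Augment Well→P3→P5→Ref: bottleneck 3, flow now 11.
Augment Well→P3→M1→Ref: bottleneck 3, flow now 14.
No augmenting path remains; maximum flow = 14.
In the residual graph, reachable from Well: {Well, M4, P2, P3, M1}.
Min-cut edges: M4→P5 (4), P3→P5 (3), M1→Ref (7); capacity 4 + 3 + 7 = 14.
This cut is saturated, so no flow can exceed 14.

14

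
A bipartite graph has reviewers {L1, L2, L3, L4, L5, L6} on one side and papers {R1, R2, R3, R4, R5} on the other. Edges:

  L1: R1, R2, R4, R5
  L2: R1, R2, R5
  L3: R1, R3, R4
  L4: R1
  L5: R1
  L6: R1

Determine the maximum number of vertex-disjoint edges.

4

Unit-capacity flow: source→left, listed edges, right→sink; max matching = max flow.
Augmenting path L1→R1 (+1); matched 1.
Augmenting path L2→R2 (+1); matched 2.
Augmenting path L3→R3 (+1); matched 3.
Augmenting path L4→R1→L1→R4 (+1); matched 4.
No augmenting path remains; maximum matching = 4.
König certificate: {L1, L2, L3, R1} is a vertex cover of size 4 (every listed pair touches it), so no matching can be larger.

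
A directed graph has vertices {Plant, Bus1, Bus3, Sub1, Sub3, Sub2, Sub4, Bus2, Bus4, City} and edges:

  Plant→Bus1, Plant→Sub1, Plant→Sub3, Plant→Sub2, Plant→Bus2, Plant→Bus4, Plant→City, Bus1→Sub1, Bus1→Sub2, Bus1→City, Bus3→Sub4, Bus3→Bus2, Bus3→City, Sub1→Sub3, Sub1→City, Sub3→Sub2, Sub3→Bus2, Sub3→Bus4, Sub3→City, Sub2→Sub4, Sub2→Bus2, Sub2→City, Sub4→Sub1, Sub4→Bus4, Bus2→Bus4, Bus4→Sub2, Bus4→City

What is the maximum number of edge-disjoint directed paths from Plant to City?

6

Assign every edge capacity 1; by Menger, the answer equals the max flow.
Path Plant→City (+1); total 1.
Path Plant→Bus1→City (+1); total 2.
Path Plant→Sub1→City (+1); total 3.
Path Plant→Sub3→City (+1); total 4.
Path Plant→Sub2→City (+1); total 5.
Path Plant→Bus4→City (+1); total 6.
No residual Plant→City path; max flow = 6.
Certifying cut of size 6: {Bus4→City, Plant→Bus1, Plant→City, Sub1→City, Sub2→City, Sub3→City}.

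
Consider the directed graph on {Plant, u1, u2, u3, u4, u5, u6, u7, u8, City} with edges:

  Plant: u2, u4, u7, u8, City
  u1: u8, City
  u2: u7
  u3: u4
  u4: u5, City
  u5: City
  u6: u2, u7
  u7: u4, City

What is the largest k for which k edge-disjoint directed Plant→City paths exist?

Assign every edge capacity 1; by Menger, the answer equals the max flow.
Path Plant→City (+1); total 1.
Path Plant→u4→City (+1); total 2.
Path Plant→u7→City (+1); total 3.
Path Plant→u2→u7→u4→u5→City (+1); total 4.
No residual Plant→City path; max flow = 4.
Certifying cut of size 4: {Plant→City, Plant→u2, Plant→u4, Plant→u7}.

4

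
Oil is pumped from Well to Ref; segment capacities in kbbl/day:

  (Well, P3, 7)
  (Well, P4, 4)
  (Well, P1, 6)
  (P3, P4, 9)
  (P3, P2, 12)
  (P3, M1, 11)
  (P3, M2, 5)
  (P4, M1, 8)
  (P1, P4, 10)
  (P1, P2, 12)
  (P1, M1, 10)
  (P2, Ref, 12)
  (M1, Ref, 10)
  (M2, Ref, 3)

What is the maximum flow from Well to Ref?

Augment Well→P3→P2→Ref: bottleneck 7, flow now 7.
Augment Well→P4→M1→Ref: bottleneck 4, flow now 11.
Augment Well→P1→P2→Ref: bottleneck 5, flow now 16.
Augment Well→P1→M1→Ref: bottleneck 1, flow now 17.
No augmenting path remains; maximum flow = 17.
In the residual graph, reachable from Well: {Well}.
Min-cut edges: Well→P3 (7), Well→P4 (4), Well→P1 (6); capacity 7 + 4 + 6 = 17.
This cut is saturated, so no flow can exceed 17.

17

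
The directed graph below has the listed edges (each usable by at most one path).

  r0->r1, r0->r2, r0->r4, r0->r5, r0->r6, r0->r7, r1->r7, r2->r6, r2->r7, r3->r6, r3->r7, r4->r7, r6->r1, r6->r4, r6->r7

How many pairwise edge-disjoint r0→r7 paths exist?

5

Assign every edge capacity 1; by Menger, the answer equals the max flow.
Path r0→r7 (+1); total 1.
Path r0→r1→r7 (+1); total 2.
Path r0→r2→r7 (+1); total 3.
Path r0→r4→r7 (+1); total 4.
Path r0→r6→r7 (+1); total 5.
No residual r0→r7 path; max flow = 5.
Certifying cut of size 5: {r0→r1, r0→r2, r0→r4, r0→r6, r0→r7}.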